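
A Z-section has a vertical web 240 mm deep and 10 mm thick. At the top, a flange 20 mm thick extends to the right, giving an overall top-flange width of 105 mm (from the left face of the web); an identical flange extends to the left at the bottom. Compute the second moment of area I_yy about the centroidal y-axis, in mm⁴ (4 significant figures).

I_yy ≈ 1.335 × 10⁷ mm⁴

Split into non-overlapping primitives; take the origin at the lower-left of the bounding box.
Web: 10 × 240, A = 2 400 mm², x = 100 mm, Ī = 20 000 mm⁴.
Top flange (beyond web): 95 × 20, A = 1 900 mm², x = 152.5 mm, Ī = 1 428 958 mm⁴.
Bottom flange (beyond web): 95 × 20, A = 1 900 mm², x = 47.5 mm, Ī = 1 428 958 mm⁴.
Centroid: x̄ = ΣA·x / ΣA = 100 mm.
Transfer each piece to the centroidal y-axis using Ī + A·d² with d = x − 100:
  web: d = 0 mm → contributes +20 000 mm⁴
  top flange (beyond web): d = 52.5 mm → contributes +6 665 833 mm⁴
  bottom flange (beyond web): d = -52.5 mm → contributes +6 665 833 mm⁴
Total I = 13 351 667 mm⁴.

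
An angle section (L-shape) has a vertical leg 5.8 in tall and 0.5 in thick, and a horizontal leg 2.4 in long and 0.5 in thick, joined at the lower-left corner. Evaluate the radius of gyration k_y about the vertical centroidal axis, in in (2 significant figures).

Treat the section as a set of non-overlapping primitives; coordinates are from the bounding-box lower-left.
Vertical leg: 0.5 × 5.8, A = 2.9 in², x = 0.25 in, Ī = 0.06042 in⁴.
Horizontal leg (remainder): 1.9 × 0.5, A = 0.95 in², x = 1.45 in, Ī = 0.2858 in⁴.
Centroid: x̄ = ΣA·x / ΣA = 0.5461 in.
Transfer each piece to the vertical centroidal axis using Ī + A·d² with d = x − 0.5461:
  vertical leg: d = -0.2961 in → contributes +0.3147 in⁴
  horizontal leg (remainder): d = 0.9039 in → contributes +1.062 in⁴
Total I = 1.377 in⁴.
Radius of gyration: k = √(I/A) = √(1.377 / 3.85) = 0.598 in.

k_y ≈ 0.60 in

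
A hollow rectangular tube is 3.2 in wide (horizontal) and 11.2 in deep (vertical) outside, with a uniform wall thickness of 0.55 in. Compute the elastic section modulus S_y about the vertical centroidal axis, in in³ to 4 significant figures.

Break the section into simple shapes (no overlaps), measuring from the bottom-left corner of the bounding box.
Outer rectangle: 3.2 × 11.2, A = 35.84 in², x = 1.6 in, Ī = 30.5835 in⁴.
Inner void (subtracted): 2.1 × 10.1, A = 21.21 in², x = 1.6 in, Ī = 7.79468 in⁴.
By symmetry the centroid is at mid-width, x̄ = 1.6 in.
All pieces are centred on the vertical centroidal axis, so I = ΣĪ (holes subtracted) = 22.7888 in⁴.
Extreme fibre distance c = 1.6 in; S = I/c = 14.243 in³.

S_y ≈ 14.24 in³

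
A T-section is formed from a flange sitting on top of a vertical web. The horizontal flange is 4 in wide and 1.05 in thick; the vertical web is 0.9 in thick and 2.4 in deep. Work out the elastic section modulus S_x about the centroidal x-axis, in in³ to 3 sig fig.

S_x ≈ 2.42 in³

Decompose the section into non-overlapping parts with the origin at the bottom-left of its bounding rectangle.
Flange: 4 × 1.05, A = 4.2 in², y = 2.925 in, Ī = 0.38588 in⁴.
Web: 0.9 × 2.4, A = 2.16 in², y = 1.2 in, Ī = 1.0368 in⁴.
Centroid: ȳ = ΣA·y / ΣA = 2.3392 in.
Transfer each piece to the centroidal x-axis using Ī + A·d² with d = y − 2.3392:
  flange: d = 0.58585 in → contributes +1.8274 in⁴
  web: d = -1.1392 in → contributes +3.8398 in⁴
Total I = 5.6672 in⁴.
Extreme fibre distance c = 2.3392 in; S = I/c = 2.4227 in³.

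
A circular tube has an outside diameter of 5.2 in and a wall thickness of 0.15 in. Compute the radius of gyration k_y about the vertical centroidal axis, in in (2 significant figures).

k_y ≈ 1.8 in

Break the section into simple shapes (no overlaps), measuring from the bottom-left corner of the bounding box.
Outer circle: ⌀5.2, A = 21.24 in², x = 2.6 in, Ī = 35.89 in⁴.
Bore (subtracted): ⌀4.9, A = 18.86 in², x = 2.6 in, Ī = 28.3 in⁴.
By symmetry the centroid is at mid-width, x̄ = 2.6 in.
All pieces are centred on the vertical centroidal axis, so I = ΣĪ (holes subtracted) = 7.593 in⁴.
Radius of gyration: k = √(I/A) = √(7.593 / 2.38) = 1.786 in.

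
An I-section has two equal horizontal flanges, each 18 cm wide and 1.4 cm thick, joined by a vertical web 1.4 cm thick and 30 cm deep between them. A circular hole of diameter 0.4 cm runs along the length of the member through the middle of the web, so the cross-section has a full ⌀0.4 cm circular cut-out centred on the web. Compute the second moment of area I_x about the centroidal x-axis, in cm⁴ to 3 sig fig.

Break the section into simple shapes (no overlaps), measuring from the bottom-left corner of the bounding box.
Bottom flange: 18 × 1.4, A = 25.2 cm², y = 0.7 cm, Ī = 4.116 cm⁴.
Web: 1.4 × 30, A = 42 cm², y = 16.4 cm, Ī = 3 150 cm⁴.
Top flange: 18 × 1.4, A = 25.2 cm², y = 32.1 cm, Ī = 4.116 cm⁴.
Hole (subtracted): ⌀0.4, A = 0.12566 cm², y = 16.4 cm, Ī = 0.0012566 cm⁴.
By symmetry the centroid is at mid-height, ȳ = 16.4 cm.
Transfer each piece to the centroidal x-axis using Ī + A·d² with d = y − 16.4:
  bottom flange: d = -15.7 cm → contributes +6215.7 cm⁴
  web: d = 0 cm → contributes +3 150 cm⁴
  top flange: d = 15.7 cm → contributes +6215.7 cm⁴
  hole: d = 0 cm → contributes −0.0012566 cm⁴
Total I = 15 581 cm⁴.

I_x ≈ 1.56 × 10⁴ cm⁴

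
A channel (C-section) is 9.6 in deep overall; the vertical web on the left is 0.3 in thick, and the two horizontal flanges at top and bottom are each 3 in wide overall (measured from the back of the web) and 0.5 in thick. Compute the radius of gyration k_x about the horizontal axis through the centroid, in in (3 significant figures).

k_x ≈ 3.74 in

Treat the section as a set of non-overlapping primitives; coordinates are from the bounding-box lower-left.
Web: 0.3 × 9.6, A = 2.88 in², y = 4.8 in, Ī = 22.118 in⁴.
Top flange (beyond web): 2.7 × 0.5, A = 1.35 in², y = 9.35 in, Ī = 0.028125 in⁴.
Bottom flange (beyond web): 2.7 × 0.5, A = 1.35 in², y = 0.25 in, Ī = 0.028125 in⁴.
By symmetry the centroid is at mid-height, ȳ = 4.8 in.
Transfer each piece to the horizontal axis through the centroid using Ī + A·d² with d = y − 4.8:
  web: d = 0 in → contributes +22.118 in⁴
  top flange (beyond web): d = 4.55 in → contributes +27.977 in⁴
  bottom flange (beyond web): d = -4.55 in → contributes +27.977 in⁴
Total I = 78.071 in⁴.
Radius of gyration: k = √(I/A) = √(78.071 / 5.58) = 3.7405 in.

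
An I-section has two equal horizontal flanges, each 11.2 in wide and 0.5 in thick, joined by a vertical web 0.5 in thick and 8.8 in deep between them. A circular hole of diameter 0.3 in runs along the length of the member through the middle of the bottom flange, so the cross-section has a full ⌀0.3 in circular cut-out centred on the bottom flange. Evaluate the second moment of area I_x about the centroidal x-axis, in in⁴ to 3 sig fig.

I_x ≈ 269 in⁴

Decompose the section into non-overlapping parts with the origin at the bottom-left of its bounding rectangle.
Bottom flange: 11.2 × 0.5, A = 5.6 in², y = 0.25 in, Ī = 0.11667 in⁴.
Web: 0.5 × 8.8, A = 4.4 in², y = 4.9 in, Ī = 28.395 in⁴.
Top flange: 11.2 × 0.5, A = 5.6 in², y = 9.55 in, Ī = 0.11667 in⁴.
Hole (subtracted): ⌀0.3, A = 0.070686 in², y = 0.25 in, Ī = 0.00039761 in⁴.
Centroid: ȳ = ΣA·y / ΣA = 4.9212 in.
Transfer each piece to the centroidal x-axis using Ī + A·d² with d = y − 4.9212:
  bottom flange: d = -4.6712 in → contributes +122.31 in⁴
  web: d = -0.021166 in → contributes +28.397 in⁴
  top flange: d = 4.6288 in → contributes +120.1 in⁴
  hole: d = -4.6712 in → contributes −1.5427 in⁴
Total I = 269.26 in⁴.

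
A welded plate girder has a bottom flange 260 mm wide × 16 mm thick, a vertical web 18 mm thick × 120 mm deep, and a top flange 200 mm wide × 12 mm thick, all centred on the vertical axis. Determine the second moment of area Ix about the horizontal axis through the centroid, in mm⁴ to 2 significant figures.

Ix ≈ 3.1 × 10⁷ mm⁴

Decompose the section into non-overlapping parts with the origin at the bottom-left of its bounding rectangle.
Bottom plate: 260 × 16, A = 4 160 mm², y = 8 mm, Ī = 88 747 mm⁴.
Web plate: 18 × 120, A = 2 160 mm², y = 76 mm, Ī = 2 592 000 mm⁴.
Top plate: 200 × 12, A = 2 400 mm², y = 142 mm, Ī = 28 800 mm⁴.
Centroid: ȳ = ΣA·y / ΣA = 61.72 mm.
Transfer each piece to the horizontal axis through the centroid using Ī + A·d² with d = y − 61.72:
  bottom plate: d = -53.72 mm → contributes +12 095 967 mm⁴
  web plate: d = 14.28 mm → contributes +3 032 169 mm⁴
  top plate: d = 80.28 mm → contributes +15 494 670 mm⁴
Total I = 30 622 806 mm⁴.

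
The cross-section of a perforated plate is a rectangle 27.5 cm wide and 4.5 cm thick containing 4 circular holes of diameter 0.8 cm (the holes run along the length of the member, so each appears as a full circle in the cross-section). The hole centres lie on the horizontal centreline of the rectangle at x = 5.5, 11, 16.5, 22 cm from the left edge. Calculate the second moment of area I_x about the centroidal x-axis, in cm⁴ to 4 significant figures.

I_x ≈ 208.7 cm⁴

Break the section into simple shapes (no overlaps), measuring from the bottom-left corner of the bounding box.
Plate: 27.5 × 4.5, A = 123.75 cm², y = 2.25 cm, Ī = 208.828 cm⁴.
Hole 1 (subtracted): ⌀0.8, A = 0.502655 cm², y = 2.25 cm, Ī = 0.0201062 cm⁴.
Hole 2 (subtracted): ⌀0.8, A = 0.502655 cm², y = 2.25 cm, Ī = 0.0201062 cm⁴.
Hole 3 (subtracted): ⌀0.8, A = 0.502655 cm², y = 2.25 cm, Ī = 0.0201062 cm⁴.
Hole 4 (subtracted): ⌀0.8, A = 0.502655 cm², y = 2.25 cm, Ī = 0.0201062 cm⁴.
By symmetry the centroid is at mid-height, ȳ = 2.25 cm.
All pieces are centred on the centroidal x-axis, so I = ΣĪ (holes subtracted) = 208.748 cm⁴.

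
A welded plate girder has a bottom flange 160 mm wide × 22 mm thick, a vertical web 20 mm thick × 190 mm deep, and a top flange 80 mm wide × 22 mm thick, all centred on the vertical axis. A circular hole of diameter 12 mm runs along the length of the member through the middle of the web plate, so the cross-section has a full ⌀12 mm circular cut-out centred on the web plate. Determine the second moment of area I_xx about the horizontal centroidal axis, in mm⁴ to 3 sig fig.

Split into non-overlapping primitives; take the origin at the lower-left of the bounding box.
Bottom plate: 160 × 22, A = 3 520 mm², y = 11 mm, Ī = 141 973 mm⁴.
Web plate: 20 × 190, A = 3 800 mm², y = 117 mm, Ī = 11 431 667 mm⁴.
Top plate: 80 × 22, A = 1 760 mm², y = 223 mm, Ī = 70 987 mm⁴.
Hole (subtracted): ⌀12, A = 113.1 mm², y = 117 mm, Ī = 1017.9 mm⁴.
Centroid: ȳ = ΣA·y / ΣA = 96.195 mm.
Transfer each piece to the horizontal centroidal axis using Ī + A·d² with d = y − 96.195:
  bottom plate: d = -85.195 mm → contributes +25 690 555 mm⁴
  web plate: d = 20.805 mm → contributes +13 076 552 mm⁴
  top plate: d = 126.81 mm → contributes +28 371 099 mm⁴
  hole: d = 20.805 mm → contributes −49 974 mm⁴
Total I = 67 088 233 mm⁴.

I_xx ≈ 6.71 × 10⁷ mm⁴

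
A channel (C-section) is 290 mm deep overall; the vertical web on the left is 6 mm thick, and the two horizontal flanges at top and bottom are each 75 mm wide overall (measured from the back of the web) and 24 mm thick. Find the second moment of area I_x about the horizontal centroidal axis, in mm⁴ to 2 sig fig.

I_x ≈ 7.1 × 10⁷ mm⁴

Treat the section as a set of non-overlapping primitives; coordinates are from the bounding-box lower-left.
Web: 6 × 290, A = 1 740 mm², y = 145 mm, Ī = 12 194 500 mm⁴.
Top flange (beyond web): 69 × 24, A = 1 656 mm², y = 278 mm, Ī = 79 488 mm⁴.
Bottom flange (beyond web): 69 × 24, A = 1 656 mm², y = 12 mm, Ī = 79 488 mm⁴.
By symmetry the centroid is at mid-height, ȳ = 145 mm.
Transfer each piece to the horizontal centroidal axis using Ī + A·d² with d = y − 145:
  web: d = 0 mm → contributes +12 194 500 mm⁴
  top flange (beyond web): d = 133 mm → contributes +29 372 472 mm⁴
  bottom flange (beyond web): d = -133 mm → contributes +29 372 472 mm⁴
Total I = 70 939 444 mm⁴.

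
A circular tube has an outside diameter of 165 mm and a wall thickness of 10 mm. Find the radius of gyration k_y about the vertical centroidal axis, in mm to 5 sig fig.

k_y ≈ 54.915 mm

Break the section into simple shapes (no overlaps), measuring from the bottom-left corner of the bounding box.
Outer circle: ⌀165, A = 21382.46 mm², x = 82.5 mm, Ī = 36 383 601 mm⁴.
Bore (subtracted): ⌀145, A = 16 513 mm², x = 82.5 mm, Ī = 21 699 109 mm⁴.
By symmetry the centroid is at mid-width, x̄ = 82.5 mm.
All pieces are centred on the vertical centroidal axis, so I = ΣĪ (holes subtracted) = 14 684 491 mm⁴.
Radius of gyration: k = √(I/A) = √(14 684 491 / 4869.469) = 54.91471 mm.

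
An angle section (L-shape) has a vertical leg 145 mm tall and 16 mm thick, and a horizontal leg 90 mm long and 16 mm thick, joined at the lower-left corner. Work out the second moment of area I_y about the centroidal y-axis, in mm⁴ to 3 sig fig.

Treat the section as a set of non-overlapping primitives; coordinates are from the bounding-box lower-left.
Vertical leg: 16 × 145, A = 2 320 mm², x = 8 mm, Ī = 49 493 mm⁴.
Horizontal leg (remainder): 74 × 16, A = 1 184 mm², x = 53 mm, Ī = 540 299 mm⁴.
Centroid: x̄ = ΣA·x / ΣA = 23.205 mm.
Transfer each piece to the centroidal y-axis using Ī + A·d² with d = x − 23.205:
  vertical leg: d = -15.205 mm → contributes +585 893 mm⁴
  horizontal leg (remainder): d = 29.795 mm → contributes +1 591 351 mm⁴
Total I = 2 177 244 mm⁴.

I_y ≈ 2.18 × 10⁶ mm⁴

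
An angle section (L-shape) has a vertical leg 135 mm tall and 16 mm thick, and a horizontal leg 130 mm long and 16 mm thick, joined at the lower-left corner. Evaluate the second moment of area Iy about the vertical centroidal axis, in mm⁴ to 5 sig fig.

Break the section into simple shapes (no overlaps), measuring from the bottom-left corner of the bounding box.
Vertical leg: 16 × 135, A = 2 160 mm², x = 8 mm, Ī = 46 080 mm⁴.
Horizontal leg (remainder): 114 × 16, A = 1 824 mm², x = 73 mm, Ī = 1 975 392 mm⁴.
Centroid: x̄ = ΣA·x / ΣA = 37.75904 mm.
Transfer each piece to the vertical centroidal axis using Ī + A·d² with d = x − 37.75904:
  vertical leg: d = -29.75904 mm → contributes +1 958 977 mm⁴
  horizontal leg (remainder): d = 35.24096 mm → contributes +4 240 664 mm⁴
Total I = 6 199 641 mm⁴.

Iy ≈ 6.1996 × 10⁶ mm⁴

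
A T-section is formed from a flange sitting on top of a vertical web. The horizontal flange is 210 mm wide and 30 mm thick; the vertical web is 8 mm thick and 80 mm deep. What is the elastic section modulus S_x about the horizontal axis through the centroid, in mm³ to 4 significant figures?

S_x ≈ 2.859 × 10⁴ mm³

Treat the section as a set of non-overlapping primitives; coordinates are from the bounding-box lower-left.
Flange: 210 × 30, A = 6 300 mm², y = 95 mm, Ī = 472 500 mm⁴.
Web: 8 × 80, A = 640 mm², y = 40 mm, Ī = 341 333 mm⁴.
Centroid: ȳ = ΣA·y / ΣA = 89.928 mm.
Transfer each piece to the horizontal axis through the centroid using Ī + A·d² with d = y − 89.928:
  flange: d = 5.07205 mm → contributes +634 572 mm⁴
  web: d = -49.928 mm → contributes +1 936 726 mm⁴
Total I = 2 571 297 mm⁴.
Extreme fibre distance c = 89.928 mm; S = I/c = 28592.9 mm³.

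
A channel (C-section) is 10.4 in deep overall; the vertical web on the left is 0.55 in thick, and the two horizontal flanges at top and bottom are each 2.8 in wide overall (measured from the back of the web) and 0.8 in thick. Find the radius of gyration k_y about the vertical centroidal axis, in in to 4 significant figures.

Treat the section as a set of non-overlapping primitives; coordinates are from the bounding-box lower-left.
Web: 0.55 × 10.4, A = 5.72 in², x = 0.275 in, Ī = 0.144192 in⁴.
Top flange (beyond web): 2.25 × 0.8, A = 1.8 in², x = 1.675 in, Ī = 0.759375 in⁴.
Bottom flange (beyond web): 2.25 × 0.8, A = 1.8 in², x = 1.675 in, Ī = 0.759375 in⁴.
Centroid: x̄ = ΣA·x / ΣA = 0.815773 in.
Transfer each piece to the vertical centroidal axis using Ī + A·d² with d = x − 0.815773:
  web: d = -0.540773 in → contributes +1.81692 in⁴
  top flange (beyond web): d = 0.859227 in → contributes +2.08826 in⁴
  bottom flange (beyond web): d = 0.859227 in → contributes +2.08826 in⁴
Total I = 5.99345 in⁴.
Radius of gyration: k = √(I/A) = √(5.99345 / 9.32) = 0.801919 in.

k_y ≈ 0.8019 in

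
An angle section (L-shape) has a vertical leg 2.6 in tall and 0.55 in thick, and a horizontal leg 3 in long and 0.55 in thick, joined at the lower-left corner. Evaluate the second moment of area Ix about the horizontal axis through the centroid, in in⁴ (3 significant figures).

Decompose the section into non-overlapping parts with the origin at the bottom-left of its bounding rectangle.
Vertical leg: 0.55 × 2.6, A = 1.43 in², y = 1.3 in, Ī = 0.80557 in⁴.
Horizontal leg (remainder): 2.45 × 0.55, A = 1.3475 in², y = 0.275 in, Ī = 0.033968 in⁴.
Centroid: ȳ = ΣA·y / ΣA = 0.80272 in.
Transfer each piece to the horizontal axis through the centroid using Ī + A·d² with d = y − 0.80272:
  vertical leg: d = 0.49728 in → contributes +1.1592 in⁴
  horizontal leg (remainder): d = -0.52772 in → contributes +0.40924 in⁴
Total I = 1.5684 in⁴.

Ix ≈ 1.57 in⁴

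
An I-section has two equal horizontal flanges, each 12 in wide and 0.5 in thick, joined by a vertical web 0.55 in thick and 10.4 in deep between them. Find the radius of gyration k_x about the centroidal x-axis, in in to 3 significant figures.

k_x ≈ 4.80 in

Split into non-overlapping primitives; take the origin at the lower-left of the bounding box.
Bottom flange: 12 × 0.5, A = 6 in², y = 0.25 in, Ī = 0.125 in⁴.
Web: 0.55 × 10.4, A = 5.72 in², y = 5.7 in, Ī = 51.556 in⁴.
Top flange: 12 × 0.5, A = 6 in², y = 11.15 in, Ī = 0.125 in⁴.
By symmetry the centroid is at mid-height, ȳ = 5.7 in.
Transfer each piece to the centroidal x-axis using Ī + A·d² with d = y − 5.7:
  bottom flange: d = -5.45 in → contributes +178.34 in⁴
  web: d = 0 in → contributes +51.556 in⁴
  top flange: d = 5.45 in → contributes +178.34 in⁴
Total I = 408.24 in⁴.
Radius of gyration: k = √(I/A) = √(408.24 / 17.72) = 4.7998 in.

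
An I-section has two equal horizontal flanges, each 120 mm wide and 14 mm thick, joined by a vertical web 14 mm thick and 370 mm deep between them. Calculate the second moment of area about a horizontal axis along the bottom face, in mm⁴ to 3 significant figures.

I_base ≈ 5.21 × 10⁸ mm⁴

Decompose the section into non-overlapping parts with the origin at the bottom-left of its bounding rectangle.
Bottom flange: 120 × 14, A = 1 680 mm², y = 7 mm, Ī = 27 440 mm⁴.
Web: 14 × 370, A = 5 180 mm², y = 199 mm, Ī = 59 095 167 mm⁴.
Top flange: 120 × 14, A = 1 680 mm², y = 391 mm, Ī = 27 440 mm⁴.
Transfer each piece to the bottom edge using Ī + A·d² with d = y − 0:
  bottom flange: d = 7 mm → contributes +109 760 mm⁴
  web: d = 199 mm → contributes +264 228 347 mm⁴
  top flange: d = 391 mm → contributes +256 867 520 mm⁴
Total I = 521 205 627 mm⁴.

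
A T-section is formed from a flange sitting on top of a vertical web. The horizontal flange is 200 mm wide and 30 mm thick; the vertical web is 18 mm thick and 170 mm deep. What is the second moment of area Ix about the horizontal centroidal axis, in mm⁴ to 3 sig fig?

Ix ≈ 2.81 × 10⁷ mm⁴

Split into non-overlapping primitives; take the origin at the lower-left of the bounding box.
Flange: 200 × 30, A = 6 000 mm², y = 185 mm, Ī = 450 000 mm⁴.
Web: 18 × 170, A = 3 060 mm², y = 85 mm, Ī = 7 369 500 mm⁴.
Centroid: ȳ = ΣA·y / ΣA = 151.23 mm.
Transfer each piece to the horizontal centroidal axis using Ī + A·d² with d = y − 151.23:
  flange: d = 33.775 mm → contributes +7 294 437 mm⁴
  web: d = -66.225 mm → contributes +20 789 964 mm⁴
Total I = 28 084 401 mm⁴.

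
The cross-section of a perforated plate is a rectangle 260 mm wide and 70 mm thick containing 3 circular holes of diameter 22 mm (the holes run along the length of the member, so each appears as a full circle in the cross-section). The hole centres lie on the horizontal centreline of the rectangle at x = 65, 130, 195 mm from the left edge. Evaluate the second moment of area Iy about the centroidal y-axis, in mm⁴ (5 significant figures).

Iy ≈ 9.9280 × 10⁷ mm⁴

Decompose the section into non-overlapping parts with the origin at the bottom-left of its bounding rectangle.
Plate: 260 × 70, A = 18 200 mm², x = 130 mm, Ī = 102 526 667 mm⁴.
Hole 1 (subtracted): ⌀22, A = 380.1327 mm², x = 65 mm, Ī = 11499.01 mm⁴.
Hole 2 (subtracted): ⌀22, A = 380.1327 mm², x = 130 mm, Ī = 11499.01 mm⁴.
Hole 3 (subtracted): ⌀22, A = 380.1327 mm², x = 195 mm, Ī = 11499.01 mm⁴.
By symmetry the centroid is at mid-width, x̄ = 130 mm.
Transfer each piece to the centroidal y-axis using Ī + A·d² with d = x − 130:
  plate: d = 0 mm → contributes +102 526 667 mm⁴
  hole 1: d = -65 mm → contributes −1 617 560 mm⁴
  hole 2: d = 0 mm → contributes −11499.01 mm⁴
  hole 3: d = 65 mm → contributes −1 617 560 mm⁴
Total I = 99 280 048 mm⁴.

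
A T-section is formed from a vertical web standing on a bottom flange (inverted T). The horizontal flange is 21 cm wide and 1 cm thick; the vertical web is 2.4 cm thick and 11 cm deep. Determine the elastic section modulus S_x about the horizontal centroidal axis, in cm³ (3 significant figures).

S_x ≈ 84.5 cm³

Decompose the section into non-overlapping parts with the origin at the bottom-left of its bounding rectangle.
Flange: 21 × 1, A = 21 cm², y = 0.5 cm, Ī = 1.75 cm⁴.
Web: 2.4 × 11, A = 26.4 cm², y = 6.5 cm, Ī = 266.2 cm⁴.
Centroid: ȳ = ΣA·y / ΣA = 3.8418 cm.
Transfer each piece to the horizontal centroidal axis using Ī + A·d² with d = y − 3.8418:
  flange: d = -3.3418 cm → contributes +236.27 cm⁴
  web: d = 2.6582 cm → contributes +452.75 cm⁴
Total I = 689.01 cm⁴.
Extreme fibre distance c = 8.1582 cm; S = I/c = 84.456 cm³.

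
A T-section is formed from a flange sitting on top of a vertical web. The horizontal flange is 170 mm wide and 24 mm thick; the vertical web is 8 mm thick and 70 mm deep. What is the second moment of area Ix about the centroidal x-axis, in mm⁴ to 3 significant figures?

Decompose the section into non-overlapping parts with the origin at the bottom-left of its bounding rectangle.
Flange: 170 × 24, A = 4 080 mm², y = 82 mm, Ī = 195 840 mm⁴.
Web: 8 × 70, A = 560 mm², y = 35 mm, Ī = 228 667 mm⁴.
Centroid: ȳ = ΣA·y / ΣA = 76.328 mm.
Transfer each piece to the centroidal x-axis using Ī + A·d² with d = y − 76.328:
  flange: d = 5.6724 mm → contributes +327 119 mm⁴
  web: d = -41.328 mm → contributes +1 185 130 mm⁴
Total I = 1 512 249 mm⁴.

Ix ≈ 1.51 × 10⁶ mm⁴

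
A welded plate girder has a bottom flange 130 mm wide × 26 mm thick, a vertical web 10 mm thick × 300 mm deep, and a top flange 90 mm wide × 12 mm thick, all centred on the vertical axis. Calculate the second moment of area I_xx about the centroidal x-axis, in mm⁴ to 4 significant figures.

Split into non-overlapping primitives; take the origin at the lower-left of the bounding box.
Bottom plate: 130 × 26, A = 3 380 mm², y = 13 mm, Ī = 190 407 mm⁴.
Web plate: 10 × 300, A = 3 000 mm², y = 176 mm, Ī = 22 500 000 mm⁴.
Top plate: 90 × 12, A = 1 080 mm², y = 332 mm, Ī = 12 960 mm⁴.
Centroid: ȳ = ΣA·y / ΣA = 124.732 mm.
Transfer each piece to the centroidal x-axis using Ī + A·d² with d = y − 124.732:
  bottom plate: d = -111.732 mm → contributes +42 386 388 mm⁴
  web plate: d = 51.2681 mm → contributes +30 385 253 mm⁴
  top plate: d = 207.268 mm → contributes +46 409 829 mm⁴
Total I = 119 181 470 mm⁴.

I_xx ≈ 1.192 × 10⁸ mm⁴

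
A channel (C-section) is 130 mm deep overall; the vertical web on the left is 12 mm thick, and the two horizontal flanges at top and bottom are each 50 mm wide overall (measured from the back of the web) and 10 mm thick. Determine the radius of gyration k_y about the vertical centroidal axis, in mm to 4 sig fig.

Split into non-overlapping primitives; take the origin at the lower-left of the bounding box.
Web: 12 × 130, A = 1 560 mm², x = 6 mm, Ī = 18 720 mm⁴.
Top flange (beyond web): 38 × 10, A = 380 mm², x = 31 mm, Ī = 45726.7 mm⁴.
Bottom flange (beyond web): 38 × 10, A = 380 mm², x = 31 mm, Ī = 45726.7 mm⁴.
Centroid: x̄ = ΣA·x / ΣA = 14.1897 mm.
Transfer each piece to the vertical centroidal axis using Ī + A·d² with d = x − 14.1897:
  web: d = -8.18966 mm → contributes +123 350 mm⁴
  top flange (beyond web): d = 16.8103 mm → contributes +153 110 mm⁴
  bottom flange (beyond web): d = 16.8103 mm → contributes +153 110 mm⁴
Total I = 429 570 mm⁴.
Radius of gyration: k = √(I/A) = √(429 570 / 2 320) = 13.6073 mm.

k_y ≈ 13.61 mm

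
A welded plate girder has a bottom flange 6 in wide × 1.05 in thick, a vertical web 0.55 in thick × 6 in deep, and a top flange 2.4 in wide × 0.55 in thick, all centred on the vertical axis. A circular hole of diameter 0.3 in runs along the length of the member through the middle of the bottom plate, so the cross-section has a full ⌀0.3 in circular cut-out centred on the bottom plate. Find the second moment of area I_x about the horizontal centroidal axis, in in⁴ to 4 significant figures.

Treat the section as a set of non-overlapping primitives; coordinates are from the bounding-box lower-left.
Bottom plate: 6 × 1.05, A = 6.3 in², y = 0.525 in, Ī = 0.578813 in⁴.
Web plate: 0.55 × 6, A = 3.3 in², y = 4.05 in, Ī = 9.9 in⁴.
Top plate: 2.4 × 0.55, A = 1.32 in², y = 7.325 in, Ī = 0.033275 in⁴.
Hole (subtracted): ⌀0.3, A = 0.0706858 in², y = 0.525 in, Ī = 0.000397608 in⁴.
Centroid: ȳ = ΣA·y / ΣA = 2.42452 in.
Transfer each piece to the horizontal centroidal axis using Ī + A·d² with d = y − 2.42452:
  bottom plate: d = -1.89952 in → contributes +23.3103 in⁴
  web plate: d = 1.62548 in → contributes +18.6192 in⁴
  top plate: d = 4.90048 in → contributes +31.7327 in⁴
  hole: d = -1.89952 in → contributes −0.255445 in⁴
Total I = 73.4068 in⁴.

I_x ≈ 73.41 in⁴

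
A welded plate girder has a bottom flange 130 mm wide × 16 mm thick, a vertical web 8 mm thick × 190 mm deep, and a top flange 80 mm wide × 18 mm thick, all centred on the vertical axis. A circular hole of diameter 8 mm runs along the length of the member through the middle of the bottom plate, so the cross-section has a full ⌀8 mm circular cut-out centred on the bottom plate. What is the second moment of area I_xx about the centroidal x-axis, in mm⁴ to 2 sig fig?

I_xx ≈ 4.1 × 10⁷ mm⁴

Split into non-overlapping primitives; take the origin at the lower-left of the bounding box.
Bottom plate: 130 × 16, A = 2 080 mm², y = 8 mm, Ī = 44 373 mm⁴.
Web plate: 8 × 190, A = 1 520 mm², y = 111 mm, Ī = 4 572 667 mm⁴.
Top plate: 80 × 18, A = 1 440 mm², y = 215 mm, Ī = 38 880 mm⁴.
Hole (subtracted): ⌀8, A = 50.27 mm², y = 8 mm, Ī = 201.1 mm⁴.
Centroid: ȳ = ΣA·y / ΣA = 99.12 mm.
Transfer each piece to the centroidal x-axis using Ī + A·d² with d = y − 99.12:
  bottom plate: d = -91.12 mm → contributes +17 312 441 mm⁴
  web plate: d = 11.88 mm → contributes +4 787 369 mm⁴
  top plate: d = 115.9 mm → contributes +19 377 097 mm⁴
  hole: d = -91.12 mm → contributes −417 503 mm⁴
Total I = 41 059 404 mm⁴.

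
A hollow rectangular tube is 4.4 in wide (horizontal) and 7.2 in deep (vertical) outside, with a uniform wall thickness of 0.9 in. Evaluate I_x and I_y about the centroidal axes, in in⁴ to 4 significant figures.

Split into non-overlapping primitives; take the origin at the lower-left of the bounding box.
Outer rectangle: 4.4 × 7.2, A = 31.68 in², y = 3.6 in, Ī = 136.858 in⁴.
Inner void (subtracted): 2.6 × 5.4, A = 14.04 in², y = 3.6 in, Ī = 34.1172 in⁴.
By symmetry the centroid is at mid-height, ȳ = 3.6 in.
All pieces are centred on the centroidal x-axis, so I = ΣĪ (holes subtracted) = 102.74 in⁴.
Repeating about the centroidal y-axis gives I_y = 43.2012 in⁴.

I_x ≈ 102.7 in⁴, I_y ≈ 43.20 in⁴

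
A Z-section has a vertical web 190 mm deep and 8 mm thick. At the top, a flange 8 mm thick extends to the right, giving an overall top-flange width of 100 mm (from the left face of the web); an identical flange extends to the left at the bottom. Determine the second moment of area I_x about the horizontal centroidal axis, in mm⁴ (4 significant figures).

Treat the section as a set of non-overlapping primitives; coordinates are from the bounding-box lower-left.
Web: 8 × 190, A = 1 520 mm², y = 95 mm, Ī = 4 572 667 mm⁴.
Top flange (beyond web): 92 × 8, A = 736 mm², y = 186 mm, Ī = 3925.33 mm⁴.
Bottom flange (beyond web): 92 × 8, A = 736 mm², y = 4 mm, Ī = 3925.33 mm⁴.
Centroid: ȳ = ΣA·y / ΣA = 95 mm.
Transfer each piece to the horizontal centroidal axis using Ī + A·d² with d = y − 95:
  web: d = 0 mm → contributes +4 572 667 mm⁴
  top flange (beyond web): d = 91 mm → contributes +6 098 741 mm⁴
  bottom flange (beyond web): d = -91 mm → contributes +6 098 741 mm⁴
Total I = 16 770 149 mm⁴.

I_x ≈ 1.677 × 10⁷ mm⁴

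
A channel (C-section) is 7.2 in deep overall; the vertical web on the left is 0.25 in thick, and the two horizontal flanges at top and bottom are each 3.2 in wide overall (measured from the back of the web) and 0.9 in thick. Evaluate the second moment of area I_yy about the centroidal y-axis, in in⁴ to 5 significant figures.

I_yy ≈ 7.3016 in⁴

Break the section into simple shapes (no overlaps), measuring from the bottom-left corner of the bounding box.
Web: 0.25 × 7.2, A = 1.8 in², x = 0.125 in, Ī = 0.009375 in⁴.
Top flange (beyond web): 2.95 × 0.9, A = 2.655 in², x = 1.725 in, Ī = 1.925428 in⁴.
Bottom flange (beyond web): 2.95 × 0.9, A = 2.655 in², x = 1.725 in, Ī = 1.925428 in⁴.
Centroid: x̄ = ΣA·x / ΣA = 1.319937 in.
Transfer each piece to the centroidal y-axis using Ī + A·d² with d = x − 1.319937:
  web: d = -1.194937 in → contributes +2.579548 in⁴
  top flange (beyond web): d = 0.4050633 in → contributes +2.361051 in⁴
  bottom flange (beyond web): d = 0.4050633 in → contributes +2.361051 in⁴
Total I = 7.301649 in⁴.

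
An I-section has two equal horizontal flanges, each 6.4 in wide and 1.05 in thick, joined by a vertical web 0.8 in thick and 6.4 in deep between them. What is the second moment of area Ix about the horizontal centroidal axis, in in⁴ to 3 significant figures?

Decompose the section into non-overlapping parts with the origin at the bottom-left of its bounding rectangle.
Bottom flange: 6.4 × 1.05, A = 6.72 in², y = 0.525 in, Ī = 0.6174 in⁴.
Web: 0.8 × 6.4, A = 5.12 in², y = 4.25 in, Ī = 17.476 in⁴.
Top flange: 6.4 × 1.05, A = 6.72 in², y = 7.975 in, Ī = 0.6174 in⁴.
By symmetry the centroid is at mid-height, ȳ = 4.25 in.
Transfer each piece to the horizontal centroidal axis using Ī + A·d² with d = y − 4.25:
  bottom flange: d = -3.725 in → contributes +93.862 in⁴
  web: d = 0 in → contributes +17.476 in⁴
  top flange: d = 3.725 in → contributes +93.862 in⁴
Total I = 205.2 in⁴.

Ix ≈ 205 in⁴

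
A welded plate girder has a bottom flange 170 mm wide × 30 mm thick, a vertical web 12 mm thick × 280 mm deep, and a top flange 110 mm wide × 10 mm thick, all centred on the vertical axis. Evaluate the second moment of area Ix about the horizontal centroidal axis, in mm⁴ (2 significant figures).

Break the section into simple shapes (no overlaps), measuring from the bottom-left corner of the bounding box.
Bottom plate: 170 × 30, A = 5 100 mm², y = 15 mm, Ī = 382 500 mm⁴.
Web plate: 12 × 280, A = 3 360 mm², y = 170 mm, Ī = 21 952 000 mm⁴.
Top plate: 110 × 10, A = 1 100 mm², y = 315 mm, Ī = 9 167 mm⁴.
Centroid: ȳ = ΣA·y / ΣA = 104 mm.
Transfer each piece to the horizontal centroidal axis using Ī + A·d² with d = y − 104:
  bottom plate: d = -89 mm → contributes +40 775 802 mm⁴
  web plate: d = 66 mm → contributes +36 590 016 mm⁴
  top plate: d = 211 mm → contributes +48 984 209 mm⁴
Total I = 126 350 026 mm⁴.

Ix ≈ 1.3 × 10⁸ mm⁴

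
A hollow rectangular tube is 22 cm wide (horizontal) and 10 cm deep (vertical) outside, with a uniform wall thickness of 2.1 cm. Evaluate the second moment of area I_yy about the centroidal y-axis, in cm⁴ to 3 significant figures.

Break the section into simple shapes (no overlaps), measuring from the bottom-left corner of the bounding box.
Outer rectangle: 22 × 10, A = 220 cm², x = 11 cm, Ī = 8873.3 cm⁴.
Inner void (subtracted): 17.8 × 5.8, A = 103.24 cm², x = 11 cm, Ī = 2725.9 cm⁴.
By symmetry the centroid is at mid-width, x̄ = 11 cm.
All pieces are centred on the centroidal y-axis, so I = ΣĪ (holes subtracted) = 6147.5 cm⁴.

I_yy ≈ 6150 cm⁴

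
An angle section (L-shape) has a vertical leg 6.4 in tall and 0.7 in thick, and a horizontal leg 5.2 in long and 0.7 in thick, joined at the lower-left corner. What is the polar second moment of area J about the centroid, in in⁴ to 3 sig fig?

Treat the section as a set of non-overlapping primitives; coordinates are from the bounding-box lower-left.
Vertical leg: 0.7 × 6.4, A = 4.48 in², y = 3.2 in, Ī = 15.292 in⁴.
Horizontal leg (remainder): 4.5 × 0.7, A = 3.15 in², y = 0.35 in, Ī = 0.12863 in⁴.
Centroid: ȳ = ΣA·y / ΣA = 2.0234 in.
Transfer each piece to the centroidal x-axis using Ī + A·d² with d = y − 2.0234:
  vertical leg: d = 1.1766 in → contributes +21.494 in⁴
  horizontal leg (remainder): d = -1.6734 in → contributes +8.9494 in⁴
Total I = 30.443 in⁴.
For the y-axis: x̄ = 1.4234 in.
Repeating about the centroidal y-axis gives I_y = 18.001 in⁴.
Polar second moment: J = I_x + I_y = 48.445 in⁴.

J ≈ 48.4 in⁴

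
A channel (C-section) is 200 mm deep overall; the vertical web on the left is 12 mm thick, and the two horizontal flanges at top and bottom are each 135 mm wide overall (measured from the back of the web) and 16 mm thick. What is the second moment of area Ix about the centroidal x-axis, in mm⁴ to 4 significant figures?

Ix ≈ 4.140 × 10⁷ mm⁴

Break the section into simple shapes (no overlaps), measuring from the bottom-left corner of the bounding box.
Web: 12 × 200, A = 2 400 mm², y = 100 mm, Ī = 8 000 000 mm⁴.
Top flange (beyond web): 123 × 16, A = 1 968 mm², y = 192 mm, Ī = 41 984 mm⁴.
Bottom flange (beyond web): 123 × 16, A = 1 968 mm², y = 8 mm, Ī = 41 984 mm⁴.
By symmetry the centroid is at mid-height, ȳ = 100 mm.
Transfer each piece to the centroidal x-axis using Ī + A·d² with d = y − 100:
  web: d = 0 mm → contributes +8 000 000 mm⁴
  top flange (beyond web): d = 92 mm → contributes +16 699 136 mm⁴
  bottom flange (beyond web): d = -92 mm → contributes +16 699 136 mm⁴
Total I = 41 398 272 mm⁴.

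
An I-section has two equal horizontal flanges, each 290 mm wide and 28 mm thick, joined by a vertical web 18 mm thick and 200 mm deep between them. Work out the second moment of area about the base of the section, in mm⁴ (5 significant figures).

I_base ≈ 5.4917 × 10⁸ mm⁴

Break the section into simple shapes (no overlaps), measuring from the bottom-left corner of the bounding box.
Bottom flange: 290 × 28, A = 8 120 mm², y = 14 mm, Ī = 530506.7 mm⁴.
Web: 18 × 200, A = 3 600 mm², y = 128 mm, Ī = 12 000 000 mm⁴.
Top flange: 290 × 28, A = 8 120 mm², y = 242 mm, Ī = 530506.7 mm⁴.
Transfer each piece to a horizontal axis along the bottom face using Ī + A·d² with d = y − 0:
  bottom flange: d = 14 mm → contributes +2 122 027 mm⁴
  web: d = 128 mm → contributes +70 982 400 mm⁴
  top flange: d = 242 mm → contributes +476 070 187 mm⁴
Total I = 549 174 613 mm⁴.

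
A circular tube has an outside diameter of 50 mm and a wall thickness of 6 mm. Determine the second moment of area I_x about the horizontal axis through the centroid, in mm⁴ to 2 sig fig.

Decompose the section into non-overlapping parts with the origin at the bottom-left of its bounding rectangle.
Outer circle: ⌀50, A = 1 963 mm², y = 25 mm, Ī = 306 796 mm⁴.
Bore (subtracted): ⌀38, A = 1 134 mm², y = 25 mm, Ī = 102 354 mm⁴.
By symmetry the centroid is at mid-height, ȳ = 25 mm.
All pieces are centred on the horizontal axis through the centroid, so I = ΣĪ (holes subtracted) = 204 442 mm⁴.

I_x ≈ 2.0 × 10⁵ mm⁴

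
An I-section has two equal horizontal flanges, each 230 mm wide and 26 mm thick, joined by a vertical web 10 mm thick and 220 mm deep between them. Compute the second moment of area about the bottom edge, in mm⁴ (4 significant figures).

I_base ≈ 4.524 × 10⁸ mm⁴

Decompose the section into non-overlapping parts with the origin at the bottom-left of its bounding rectangle.
Bottom flange: 230 × 26, A = 5 980 mm², y = 13 mm, Ī = 336 873 mm⁴.
Web: 10 × 220, A = 2 200 mm², y = 136 mm, Ī = 8 873 333 mm⁴.
Top flange: 230 × 26, A = 5 980 mm², y = 259 mm, Ī = 336 873 mm⁴.
Transfer each piece to the base of the section using Ī + A·d² with d = y − 0:
  bottom flange: d = 13 mm → contributes +1 347 493 mm⁴
  web: d = 136 mm → contributes +49 564 533 mm⁴
  top flange: d = 259 mm → contributes +401 481 253 mm⁴
Total I = 452 393 280 mm⁴.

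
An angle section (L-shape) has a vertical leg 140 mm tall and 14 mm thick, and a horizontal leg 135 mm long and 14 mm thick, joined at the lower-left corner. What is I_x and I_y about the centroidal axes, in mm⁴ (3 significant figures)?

I_x ≈ 6.84 × 10⁶ mm⁴, I_y ≈ 6.24 × 10⁶ mm⁴

Break the section into simple shapes (no overlaps), measuring from the bottom-left corner of the bounding box.
Vertical leg: 14 × 140, A = 1 960 mm², y = 70 mm, Ī = 3 201 333 mm⁴.
Horizontal leg (remainder): 121 × 14, A = 1 694 mm², y = 7 mm, Ī = 27 669 mm⁴.
Centroid: ȳ = ΣA·y / ΣA = 40.793 mm.
Transfer each piece to the centroidal x-axis using Ī + A·d² with d = y − 40.793:
  vertical leg: d = 29.207 mm → contributes +4 873 297 mm⁴
  horizontal leg (remainder): d = -33.793 mm → contributes +1 962 172 mm⁴
Total I = 6 835 470 mm⁴.
For the y-axis: x̄ = 38.293 mm.
Repeating about the centroidal y-axis gives I_y = 6 238 912 mm⁴.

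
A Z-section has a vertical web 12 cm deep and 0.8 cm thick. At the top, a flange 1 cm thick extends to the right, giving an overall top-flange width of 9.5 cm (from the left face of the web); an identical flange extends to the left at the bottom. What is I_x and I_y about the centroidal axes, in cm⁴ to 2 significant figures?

Split into non-overlapping primitives; take the origin at the lower-left of the bounding box.
Web: 0.8 × 12, A = 9.6 cm², y = 6 cm, Ī = 115.2 cm⁴.
Top flange (beyond web): 8.7 × 1, A = 8.7 cm², y = 11.5 cm, Ī = 0.725 cm⁴.
Bottom flange (beyond web): 8.7 × 1, A = 8.7 cm², y = 0.5 cm, Ī = 0.725 cm⁴.
Centroid: ȳ = ΣA·y / ΣA = 6 cm.
Transfer each piece to the centroidal x-axis using Ī + A·d² with d = y − 6:
  web: d = 0 cm → contributes +115.2 cm⁴
  top flange (beyond web): d = 5.5 cm → contributes +263.9 cm⁴
  bottom flange (beyond web): d = -5.5 cm → contributes +263.9 cm⁴
Total I = 643 cm⁴.
For the y-axis: x̄ = 9.1 cm.
Repeating about the centroidal y-axis gives I_y = 502.9 cm⁴.

I_x ≈ 640 cm⁴, I_y ≈ 500 cm⁴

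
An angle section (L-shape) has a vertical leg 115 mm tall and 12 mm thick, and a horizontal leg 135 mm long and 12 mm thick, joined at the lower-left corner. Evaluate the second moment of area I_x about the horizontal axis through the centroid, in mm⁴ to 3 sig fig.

Decompose the section into non-overlapping parts with the origin at the bottom-left of its bounding rectangle.
Vertical leg: 12 × 115, A = 1 380 mm², y = 57.5 mm, Ī = 1 520 875 mm⁴.
Horizontal leg (remainder): 123 × 12, A = 1 476 mm², y = 6 mm, Ī = 17 712 mm⁴.
Centroid: ȳ = ΣA·y / ΣA = 30.884 mm.
Transfer each piece to the horizontal axis through the centroid using Ī + A·d² with d = y − 30.884:
  vertical leg: d = 26.616 mm → contributes +2 498 449 mm⁴
  horizontal leg (remainder): d = -24.884 mm → contributes +931 704 mm⁴
Total I = 3 430 154 mm⁴.

I_x ≈ 3.43 × 10⁶ mm⁴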